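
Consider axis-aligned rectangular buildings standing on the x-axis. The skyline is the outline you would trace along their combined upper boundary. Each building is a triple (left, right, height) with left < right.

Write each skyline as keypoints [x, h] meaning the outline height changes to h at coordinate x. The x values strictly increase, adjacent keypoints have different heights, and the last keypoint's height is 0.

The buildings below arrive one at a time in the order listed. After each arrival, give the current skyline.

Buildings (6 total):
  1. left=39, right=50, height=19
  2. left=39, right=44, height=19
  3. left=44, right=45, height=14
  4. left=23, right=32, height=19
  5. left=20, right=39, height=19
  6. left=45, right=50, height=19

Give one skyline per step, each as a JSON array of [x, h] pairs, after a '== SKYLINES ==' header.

== SKYLINES ==
[[39,19],[50,0]]
[[39,19],[50,0]]
[[39,19],[50,0]]
[[23,19],[32,0],[39,19],[50,0]]
[[20,19],[50,0]]
[[20,19],[50,0]]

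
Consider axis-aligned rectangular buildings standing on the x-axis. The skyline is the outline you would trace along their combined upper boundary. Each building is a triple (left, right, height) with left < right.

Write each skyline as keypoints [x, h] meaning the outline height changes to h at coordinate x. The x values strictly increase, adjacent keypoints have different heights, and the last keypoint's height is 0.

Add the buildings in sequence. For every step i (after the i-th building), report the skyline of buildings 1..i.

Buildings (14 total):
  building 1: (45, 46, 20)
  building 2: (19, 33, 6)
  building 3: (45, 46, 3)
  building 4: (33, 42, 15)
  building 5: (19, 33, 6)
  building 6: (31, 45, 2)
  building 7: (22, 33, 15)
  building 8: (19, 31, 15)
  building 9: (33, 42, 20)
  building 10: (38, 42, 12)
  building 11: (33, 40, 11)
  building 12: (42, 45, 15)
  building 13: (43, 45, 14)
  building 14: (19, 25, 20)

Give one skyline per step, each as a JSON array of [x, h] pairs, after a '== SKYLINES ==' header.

== SKYLINES ==
[[45,20],[46,0]]
[[19,6],[33,0],[45,20],[46,0]]
[[19,6],[33,0],[45,20],[46,0]]
[[19,6],[33,15],[42,0],[45,20],[46,0]]
[[19,6],[33,15],[42,0],[45,20],[46,0]]
[[19,6],[33,15],[42,2],[45,20],[46,0]]
[[19,6],[22,15],[42,2],[45,20],[46,0]]
[[19,15],[42,2],[45,20],[46,0]]
[[19,15],[33,20],[42,2],[45,20],[46,0]]
[[19,15],[33,20],[42,2],[45,20],[46,0]]
[[19,15],[33,20],[42,2],[45,20],[46,0]]
[[19,15],[33,20],[42,15],[45,20],[46,0]]
[[19,15],[33,20],[42,15],[45,20],[46,0]]
[[19,20],[25,15],[33,20],[42,15],[45,20],[46,0]]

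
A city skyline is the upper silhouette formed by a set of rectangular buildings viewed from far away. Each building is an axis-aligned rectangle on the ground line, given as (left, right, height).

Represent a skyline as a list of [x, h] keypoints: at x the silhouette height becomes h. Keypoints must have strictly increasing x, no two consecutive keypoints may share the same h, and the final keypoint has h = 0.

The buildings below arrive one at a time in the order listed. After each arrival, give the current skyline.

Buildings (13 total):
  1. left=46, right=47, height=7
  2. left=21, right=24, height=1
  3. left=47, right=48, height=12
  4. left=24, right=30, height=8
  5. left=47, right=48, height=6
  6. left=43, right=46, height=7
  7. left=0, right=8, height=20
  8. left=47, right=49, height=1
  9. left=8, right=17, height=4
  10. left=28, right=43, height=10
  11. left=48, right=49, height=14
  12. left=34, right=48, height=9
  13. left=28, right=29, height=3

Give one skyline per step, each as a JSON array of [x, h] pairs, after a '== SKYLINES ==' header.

== SKYLINES ==
[[46,7],[47,0]]
[[21,1],[24,0],[46,7],[47,0]]
[[21,1],[24,0],[46,7],[47,12],[48,0]]
[[21,1],[24,8],[30,0],[46,7],[47,12],[48,0]]
[[21,1],[24,8],[30,0],[46,7],[47,12],[48,0]]
[[21,1],[24,8],[30,0],[43,7],[47,12],[48,0]]
[[0,20],[8,0],[21,1],[24,8],[30,0],[43,7],[47,12],[48,0]]
[[0,20],[8,0],[21,1],[24,8],[30,0],[43,7],[47,12],[48,1],[49,0]]
[[0,20],[8,4],[17,0],[21,1],[24,8],[30,0],[43,7],[47,12],[48,1],[49,0]]
[[0,20],[8,4],[17,0],[21,1],[24,8],[28,10],[43,7],[47,12],[48,1],[49,0]]
[[0,20],[8,4],[17,0],[21,1],[24,8],[28,10],[43,7],[47,12],[48,14],[49,0]]
[[0,20],[8,4],[17,0],[21,1],[24,8],[28,10],[43,9],[47,12],[48,14],[49,0]]
[[0,20],[8,4],[17,0],[21,1],[24,8],[28,10],[43,9],[47,12],[48,14],[49,0]]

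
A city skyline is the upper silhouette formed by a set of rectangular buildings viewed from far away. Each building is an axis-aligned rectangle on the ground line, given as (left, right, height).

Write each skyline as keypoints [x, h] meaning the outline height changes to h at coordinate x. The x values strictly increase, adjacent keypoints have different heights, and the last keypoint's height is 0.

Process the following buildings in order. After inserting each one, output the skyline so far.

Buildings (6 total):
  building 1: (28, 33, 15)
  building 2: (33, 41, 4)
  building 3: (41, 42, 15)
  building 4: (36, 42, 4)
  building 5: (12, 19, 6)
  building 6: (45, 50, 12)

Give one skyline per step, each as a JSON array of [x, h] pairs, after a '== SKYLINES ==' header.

== SKYLINES ==
[[28,15],[33,0]]
[[28,15],[33,4],[41,0]]
[[28,15],[33,4],[41,15],[42,0]]
[[28,15],[33,4],[41,15],[42,0]]
[[12,6],[19,0],[28,15],[33,4],[41,15],[42,0]]
[[12,6],[19,0],[28,15],[33,4],[41,15],[42,0],[45,12],[50,0]]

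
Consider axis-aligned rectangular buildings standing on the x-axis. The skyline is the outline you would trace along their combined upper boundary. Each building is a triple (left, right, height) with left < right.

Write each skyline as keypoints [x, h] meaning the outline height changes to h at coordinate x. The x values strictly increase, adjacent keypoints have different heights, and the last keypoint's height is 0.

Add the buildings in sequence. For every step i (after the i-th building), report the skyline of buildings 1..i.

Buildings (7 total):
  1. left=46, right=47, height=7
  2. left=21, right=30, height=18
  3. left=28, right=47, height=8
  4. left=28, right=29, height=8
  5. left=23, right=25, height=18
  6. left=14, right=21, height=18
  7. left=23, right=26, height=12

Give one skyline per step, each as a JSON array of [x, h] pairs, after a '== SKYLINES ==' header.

== SKYLINES ==
[[46,7],[47,0]]
[[21,18],[30,0],[46,7],[47,0]]
[[21,18],[30,8],[47,0]]
[[21,18],[30,8],[47,0]]
[[21,18],[30,8],[47,0]]
[[14,18],[30,8],[47,0]]
[[14,18],[30,8],[47,0]]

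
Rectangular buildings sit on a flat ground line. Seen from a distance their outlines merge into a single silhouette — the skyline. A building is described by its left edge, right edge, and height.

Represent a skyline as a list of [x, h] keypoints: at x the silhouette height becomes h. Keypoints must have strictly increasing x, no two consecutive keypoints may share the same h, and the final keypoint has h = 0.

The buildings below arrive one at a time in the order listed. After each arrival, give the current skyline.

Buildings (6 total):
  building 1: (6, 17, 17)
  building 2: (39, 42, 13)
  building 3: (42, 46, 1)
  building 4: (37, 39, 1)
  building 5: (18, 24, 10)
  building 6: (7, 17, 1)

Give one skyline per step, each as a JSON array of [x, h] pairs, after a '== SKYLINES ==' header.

== SKYLINES ==
[[6,17],[17,0]]
[[6,17],[17,0],[39,13],[42,0]]
[[6,17],[17,0],[39,13],[42,1],[46,0]]
[[6,17],[17,0],[37,1],[39,13],[42,1],[46,0]]
[[6,17],[17,0],[18,10],[24,0],[37,1],[39,13],[42,1],[46,0]]
[[6,17],[17,0],[18,10],[24,0],[37,1],[39,13],[42,1],[46,0]]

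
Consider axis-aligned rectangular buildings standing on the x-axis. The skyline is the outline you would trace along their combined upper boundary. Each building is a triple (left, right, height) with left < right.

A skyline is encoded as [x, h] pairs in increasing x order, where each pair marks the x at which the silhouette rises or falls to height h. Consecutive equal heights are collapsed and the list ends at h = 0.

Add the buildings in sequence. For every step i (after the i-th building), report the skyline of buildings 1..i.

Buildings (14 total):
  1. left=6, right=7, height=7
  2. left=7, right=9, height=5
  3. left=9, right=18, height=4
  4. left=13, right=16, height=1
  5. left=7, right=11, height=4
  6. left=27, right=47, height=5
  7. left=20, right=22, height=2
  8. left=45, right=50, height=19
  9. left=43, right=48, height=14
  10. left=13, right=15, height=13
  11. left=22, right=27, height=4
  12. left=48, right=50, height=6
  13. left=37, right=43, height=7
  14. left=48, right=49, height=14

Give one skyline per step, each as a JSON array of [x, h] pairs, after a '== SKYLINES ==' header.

== SKYLINES ==
[[6,7],[7,0]]
[[6,7],[7,5],[9,0]]
[[6,7],[7,5],[9,4],[18,0]]
[[6,7],[7,5],[9,4],[18,0]]
[[6,7],[7,5],[9,4],[18,0]]
[[6,7],[7,5],[9,4],[18,0],[27,5],[47,0]]
[[6,7],[7,5],[9,4],[18,0],[20,2],[22,0],[27,5],[47,0]]
[[6,7],[7,5],[9,4],[18,0],[20,2],[22,0],[27,5],[45,19],[50,0]]
[[6,7],[7,5],[9,4],[18,0],[20,2],[22,0],[27,5],[43,14],[45,19],[50,0]]
[[6,7],[7,5],[9,4],[13,13],[15,4],[18,0],[20,2],[22,0],[27,5],[43,14],[45,19],[50,0]]
[[6,7],[7,5],[9,4],[13,13],[15,4],[18,0],[20,2],[22,4],[27,5],[43,14],[45,19],[50,0]]
[[6,7],[7,5],[9,4],[13,13],[15,4],[18,0],[20,2],[22,4],[27,5],[43,14],[45,19],[50,0]]
[[6,7],[7,5],[9,4],[13,13],[15,4],[18,0],[20,2],[22,4],[27,5],[37,7],[43,14],[45,19],[50,0]]
[[6,7],[7,5],[9,4],[13,13],[15,4],[18,0],[20,2],[22,4],[27,5],[37,7],[43,14],[45,19],[50,0]]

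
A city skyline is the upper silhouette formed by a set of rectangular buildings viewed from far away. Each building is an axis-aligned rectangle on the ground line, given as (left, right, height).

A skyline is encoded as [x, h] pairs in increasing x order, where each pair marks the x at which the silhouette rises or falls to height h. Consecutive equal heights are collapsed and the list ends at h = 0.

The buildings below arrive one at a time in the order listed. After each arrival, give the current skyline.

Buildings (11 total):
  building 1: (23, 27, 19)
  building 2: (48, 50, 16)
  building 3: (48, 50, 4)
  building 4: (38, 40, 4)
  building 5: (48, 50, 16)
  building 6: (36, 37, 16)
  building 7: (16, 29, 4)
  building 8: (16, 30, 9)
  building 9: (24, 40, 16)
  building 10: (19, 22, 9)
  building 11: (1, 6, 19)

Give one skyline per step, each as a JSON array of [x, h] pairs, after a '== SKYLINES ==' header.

== SKYLINES ==
[[23,19],[27,0]]
[[23,19],[27,0],[48,16],[50,0]]
[[23,19],[27,0],[48,16],[50,0]]
[[23,19],[27,0],[38,4],[40,0],[48,16],[50,0]]
[[23,19],[27,0],[38,4],[40,0],[48,16],[50,0]]
[[23,19],[27,0],[36,16],[37,0],[38,4],[40,0],[48,16],[50,0]]
[[16,4],[23,19],[27,4],[29,0],[36,16],[37,0],[38,4],[40,0],[48,16],[50,0]]
[[16,9],[23,19],[27,9],[30,0],[36,16],[37,0],[38,4],[40,0],[48,16],[50,0]]
[[16,9],[23,19],[27,16],[40,0],[48,16],[50,0]]
[[16,9],[23,19],[27,16],[40,0],[48,16],[50,0]]
[[1,19],[6,0],[16,9],[23,19],[27,16],[40,0],[48,16],[50,0]]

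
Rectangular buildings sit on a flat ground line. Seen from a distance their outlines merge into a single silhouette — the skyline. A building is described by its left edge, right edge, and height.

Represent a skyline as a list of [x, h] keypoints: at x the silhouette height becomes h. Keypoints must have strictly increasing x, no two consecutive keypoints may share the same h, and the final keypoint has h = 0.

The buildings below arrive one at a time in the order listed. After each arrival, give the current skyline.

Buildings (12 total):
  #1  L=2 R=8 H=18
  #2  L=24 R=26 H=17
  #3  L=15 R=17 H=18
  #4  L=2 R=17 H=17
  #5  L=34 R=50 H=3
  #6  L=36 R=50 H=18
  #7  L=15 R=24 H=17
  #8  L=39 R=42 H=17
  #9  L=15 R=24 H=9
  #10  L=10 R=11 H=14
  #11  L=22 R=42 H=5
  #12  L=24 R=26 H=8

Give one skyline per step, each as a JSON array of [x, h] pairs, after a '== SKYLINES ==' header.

== SKYLINES ==
[[2,18],[8,0]]
[[2,18],[8,0],[24,17],[26,0]]
[[2,18],[8,0],[15,18],[17,0],[24,17],[26,0]]
[[2,18],[8,17],[15,18],[17,0],[24,17],[26,0]]
[[2,18],[8,17],[15,18],[17,0],[24,17],[26,0],[34,3],[50,0]]
[[2,18],[8,17],[15,18],[17,0],[24,17],[26,0],[34,3],[36,18],[50,0]]
[[2,18],[8,17],[15,18],[17,17],[26,0],[34,3],[36,18],[50,0]]
[[2,18],[8,17],[15,18],[17,17],[26,0],[34,3],[36,18],[50,0]]
[[2,18],[8,17],[15,18],[17,17],[26,0],[34,3],[36,18],[50,0]]
[[2,18],[8,17],[15,18],[17,17],[26,0],[34,3],[36,18],[50,0]]
[[2,18],[8,17],[15,18],[17,17],[26,5],[36,18],[50,0]]
[[2,18],[8,17],[15,18],[17,17],[26,5],[36,18],[50,0]]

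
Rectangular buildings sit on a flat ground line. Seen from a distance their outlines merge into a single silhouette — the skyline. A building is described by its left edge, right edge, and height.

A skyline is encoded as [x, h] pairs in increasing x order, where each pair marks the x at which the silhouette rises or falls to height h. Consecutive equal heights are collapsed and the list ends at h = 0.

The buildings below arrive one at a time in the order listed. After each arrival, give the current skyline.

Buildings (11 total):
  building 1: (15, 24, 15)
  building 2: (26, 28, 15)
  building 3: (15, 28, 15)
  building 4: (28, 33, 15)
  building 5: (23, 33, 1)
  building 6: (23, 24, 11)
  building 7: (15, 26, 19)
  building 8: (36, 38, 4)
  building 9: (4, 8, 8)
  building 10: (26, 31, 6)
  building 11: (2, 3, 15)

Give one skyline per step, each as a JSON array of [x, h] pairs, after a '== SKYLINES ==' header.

== SKYLINES ==
[[15,15],[24,0]]
[[15,15],[24,0],[26,15],[28,0]]
[[15,15],[28,0]]
[[15,15],[33,0]]
[[15,15],[33,0]]
[[15,15],[33,0]]
[[15,19],[26,15],[33,0]]
[[15,19],[26,15],[33,0],[36,4],[38,0]]
[[4,8],[8,0],[15,19],[26,15],[33,0],[36,4],[38,0]]
[[4,8],[8,0],[15,19],[26,15],[33,0],[36,4],[38,0]]
[[2,15],[3,0],[4,8],[8,0],[15,19],[26,15],[33,0],[36,4],[38,0]]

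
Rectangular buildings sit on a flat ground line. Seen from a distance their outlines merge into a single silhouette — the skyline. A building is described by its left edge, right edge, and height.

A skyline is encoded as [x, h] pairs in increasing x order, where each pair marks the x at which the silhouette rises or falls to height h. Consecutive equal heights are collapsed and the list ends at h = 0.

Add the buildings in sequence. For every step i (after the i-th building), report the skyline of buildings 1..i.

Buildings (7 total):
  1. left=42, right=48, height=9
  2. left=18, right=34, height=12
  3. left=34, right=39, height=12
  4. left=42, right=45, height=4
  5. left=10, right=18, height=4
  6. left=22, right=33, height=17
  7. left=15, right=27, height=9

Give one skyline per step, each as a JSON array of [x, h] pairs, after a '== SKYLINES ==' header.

== SKYLINES ==
[[42,9],[48,0]]
[[18,12],[34,0],[42,9],[48,0]]
[[18,12],[39,0],[42,9],[48,0]]
[[18,12],[39,0],[42,9],[48,0]]
[[10,4],[18,12],[39,0],[42,9],[48,0]]
[[10,4],[18,12],[22,17],[33,12],[39,0],[42,9],[48,0]]
[[10,4],[15,9],[18,12],[22,17],[33,12],[39,0],[42,9],[48,0]]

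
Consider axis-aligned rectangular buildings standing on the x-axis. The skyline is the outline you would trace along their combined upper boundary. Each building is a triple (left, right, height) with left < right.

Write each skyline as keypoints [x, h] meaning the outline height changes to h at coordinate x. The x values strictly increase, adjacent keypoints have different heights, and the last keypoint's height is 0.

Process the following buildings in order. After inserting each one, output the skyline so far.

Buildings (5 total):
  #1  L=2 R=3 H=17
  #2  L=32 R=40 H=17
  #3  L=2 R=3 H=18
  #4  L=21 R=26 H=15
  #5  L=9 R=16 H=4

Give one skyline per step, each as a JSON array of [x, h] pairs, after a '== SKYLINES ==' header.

== SKYLINES ==
[[2,17],[3,0]]
[[2,17],[3,0],[32,17],[40,0]]
[[2,18],[3,0],[32,17],[40,0]]
[[2,18],[3,0],[21,15],[26,0],[32,17],[40,0]]
[[2,18],[3,0],[9,4],[16,0],[21,15],[26,0],[32,17],[40,0]]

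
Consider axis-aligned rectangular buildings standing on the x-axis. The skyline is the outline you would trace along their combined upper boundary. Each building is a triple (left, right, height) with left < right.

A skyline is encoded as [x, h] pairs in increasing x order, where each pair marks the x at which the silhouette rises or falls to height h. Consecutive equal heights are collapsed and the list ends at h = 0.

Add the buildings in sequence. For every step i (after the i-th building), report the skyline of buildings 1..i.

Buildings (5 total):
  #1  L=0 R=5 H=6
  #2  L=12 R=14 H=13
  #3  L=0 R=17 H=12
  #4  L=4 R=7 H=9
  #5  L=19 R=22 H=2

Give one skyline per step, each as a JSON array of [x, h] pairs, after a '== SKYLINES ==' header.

== SKYLINES ==
[[0,6],[5,0]]
[[0,6],[5,0],[12,13],[14,0]]
[[0,12],[12,13],[14,12],[17,0]]
[[0,12],[12,13],[14,12],[17,0]]
[[0,12],[12,13],[14,12],[17,0],[19,2],[22,0]]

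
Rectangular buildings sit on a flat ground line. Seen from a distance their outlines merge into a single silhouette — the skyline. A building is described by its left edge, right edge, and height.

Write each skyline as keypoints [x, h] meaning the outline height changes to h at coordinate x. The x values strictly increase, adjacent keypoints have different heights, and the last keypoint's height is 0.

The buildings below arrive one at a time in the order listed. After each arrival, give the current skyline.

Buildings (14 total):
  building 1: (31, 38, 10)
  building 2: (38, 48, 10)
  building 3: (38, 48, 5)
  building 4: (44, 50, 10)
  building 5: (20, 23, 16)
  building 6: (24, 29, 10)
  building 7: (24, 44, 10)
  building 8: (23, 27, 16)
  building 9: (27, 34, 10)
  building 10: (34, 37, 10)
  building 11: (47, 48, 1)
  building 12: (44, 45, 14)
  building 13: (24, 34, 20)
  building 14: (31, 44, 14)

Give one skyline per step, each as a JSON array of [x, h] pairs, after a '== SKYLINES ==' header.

== SKYLINES ==
[[31,10],[38,0]]
[[31,10],[48,0]]
[[31,10],[48,0]]
[[31,10],[50,0]]
[[20,16],[23,0],[31,10],[50,0]]
[[20,16],[23,0],[24,10],[29,0],[31,10],[50,0]]
[[20,16],[23,0],[24,10],[50,0]]
[[20,16],[27,10],[50,0]]
[[20,16],[27,10],[50,0]]
[[20,16],[27,10],[50,0]]
[[20,16],[27,10],[50,0]]
[[20,16],[27,10],[44,14],[45,10],[50,0]]
[[20,16],[24,20],[34,10],[44,14],[45,10],[50,0]]
[[20,16],[24,20],[34,14],[45,10],[50,0]]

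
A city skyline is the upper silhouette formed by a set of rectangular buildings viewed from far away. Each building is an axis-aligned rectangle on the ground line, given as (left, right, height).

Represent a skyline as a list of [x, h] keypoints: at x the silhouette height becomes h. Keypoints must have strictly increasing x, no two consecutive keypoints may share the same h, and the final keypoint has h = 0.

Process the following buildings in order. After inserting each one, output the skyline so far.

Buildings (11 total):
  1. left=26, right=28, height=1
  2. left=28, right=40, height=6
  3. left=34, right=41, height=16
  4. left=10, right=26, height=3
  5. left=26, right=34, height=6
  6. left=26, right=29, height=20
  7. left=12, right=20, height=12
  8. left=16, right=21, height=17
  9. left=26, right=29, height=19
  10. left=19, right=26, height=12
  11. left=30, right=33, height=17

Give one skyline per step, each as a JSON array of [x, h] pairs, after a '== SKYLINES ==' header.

== SKYLINES ==
[[26,1],[28,0]]
[[26,1],[28,6],[40,0]]
[[26,1],[28,6],[34,16],[41,0]]
[[10,3],[26,1],[28,6],[34,16],[41,0]]
[[10,3],[26,6],[34,16],[41,0]]
[[10,3],[26,20],[29,6],[34,16],[41,0]]
[[10,3],[12,12],[20,3],[26,20],[29,6],[34,16],[41,0]]
[[10,3],[12,12],[16,17],[21,3],[26,20],[29,6],[34,16],[41,0]]
[[10,3],[12,12],[16,17],[21,3],[26,20],[29,6],[34,16],[41,0]]
[[10,3],[12,12],[16,17],[21,12],[26,20],[29,6],[34,16],[41,0]]
[[10,3],[12,12],[16,17],[21,12],[26,20],[29,6],[30,17],[33,6],[34,16],[41,0]]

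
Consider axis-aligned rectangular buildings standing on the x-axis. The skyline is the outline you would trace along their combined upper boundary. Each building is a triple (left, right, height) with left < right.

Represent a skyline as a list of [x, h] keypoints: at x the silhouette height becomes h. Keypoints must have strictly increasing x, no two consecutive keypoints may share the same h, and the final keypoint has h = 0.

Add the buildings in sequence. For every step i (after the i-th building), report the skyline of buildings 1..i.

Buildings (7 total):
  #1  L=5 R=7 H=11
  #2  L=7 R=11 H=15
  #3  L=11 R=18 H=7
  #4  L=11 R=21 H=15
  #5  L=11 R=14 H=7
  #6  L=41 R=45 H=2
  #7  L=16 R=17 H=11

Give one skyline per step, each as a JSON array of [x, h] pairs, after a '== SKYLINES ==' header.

== SKYLINES ==
[[5,11],[7,0]]
[[5,11],[7,15],[11,0]]
[[5,11],[7,15],[11,7],[18,0]]
[[5,11],[7,15],[21,0]]
[[5,11],[7,15],[21,0]]
[[5,11],[7,15],[21,0],[41,2],[45,0]]
[[5,11],[7,15],[21,0],[41,2],[45,0]]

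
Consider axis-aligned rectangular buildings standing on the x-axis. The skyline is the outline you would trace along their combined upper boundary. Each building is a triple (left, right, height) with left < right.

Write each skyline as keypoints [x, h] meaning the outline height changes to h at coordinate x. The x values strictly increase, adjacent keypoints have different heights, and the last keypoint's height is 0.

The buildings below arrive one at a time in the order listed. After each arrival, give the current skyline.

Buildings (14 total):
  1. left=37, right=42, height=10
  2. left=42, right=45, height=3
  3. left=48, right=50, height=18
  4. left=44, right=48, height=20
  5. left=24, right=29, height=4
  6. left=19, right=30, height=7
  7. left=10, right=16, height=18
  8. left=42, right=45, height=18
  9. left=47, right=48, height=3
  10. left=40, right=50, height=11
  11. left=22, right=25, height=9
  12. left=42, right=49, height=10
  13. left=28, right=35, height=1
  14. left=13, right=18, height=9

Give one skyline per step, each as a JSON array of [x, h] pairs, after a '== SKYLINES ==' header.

== SKYLINES ==
[[37,10],[42,0]]
[[37,10],[42,3],[45,0]]
[[37,10],[42,3],[45,0],[48,18],[50,0]]
[[37,10],[42,3],[44,20],[48,18],[50,0]]
[[24,4],[29,0],[37,10],[42,3],[44,20],[48,18],[50,0]]
[[19,7],[30,0],[37,10],[42,3],[44,20],[48,18],[50,0]]
[[10,18],[16,0],[19,7],[30,0],[37,10],[42,3],[44,20],[48,18],[50,0]]
[[10,18],[16,0],[19,7],[30,0],[37,10],[42,18],[44,20],[48,18],[50,0]]
[[10,18],[16,0],[19,7],[30,0],[37,10],[42,18],[44,20],[48,18],[50,0]]
[[10,18],[16,0],[19,7],[30,0],[37,10],[40,11],[42,18],[44,20],[48,18],[50,0]]
[[10,18],[16,0],[19,7],[22,9],[25,7],[30,0],[37,10],[40,11],[42,18],[44,20],[48,18],[50,0]]
[[10,18],[16,0],[19,7],[22,9],[25,7],[30,0],[37,10],[40,11],[42,18],[44,20],[48,18],[50,0]]
[[10,18],[16,0],[19,7],[22,9],[25,7],[30,1],[35,0],[37,10],[40,11],[42,18],[44,20],[48,18],[50,0]]
[[10,18],[16,9],[18,0],[19,7],[22,9],[25,7],[30,1],[35,0],[37,10],[40,11],[42,18],[44,20],[48,18],[50,0]]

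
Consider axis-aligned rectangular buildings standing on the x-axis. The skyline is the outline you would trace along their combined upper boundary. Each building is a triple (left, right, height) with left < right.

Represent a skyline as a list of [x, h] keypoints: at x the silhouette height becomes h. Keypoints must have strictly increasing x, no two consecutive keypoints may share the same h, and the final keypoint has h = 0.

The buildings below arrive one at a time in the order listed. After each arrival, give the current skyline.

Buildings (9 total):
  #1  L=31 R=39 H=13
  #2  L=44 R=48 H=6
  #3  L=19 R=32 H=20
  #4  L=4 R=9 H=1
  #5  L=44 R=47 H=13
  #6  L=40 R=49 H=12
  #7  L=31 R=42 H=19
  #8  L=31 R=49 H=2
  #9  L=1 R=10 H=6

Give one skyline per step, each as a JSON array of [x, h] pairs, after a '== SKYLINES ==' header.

== SKYLINES ==
[[31,13],[39,0]]
[[31,13],[39,0],[44,6],[48,0]]
[[19,20],[32,13],[39,0],[44,6],[48,0]]
[[4,1],[9,0],[19,20],[32,13],[39,0],[44,6],[48,0]]
[[4,1],[9,0],[19,20],[32,13],[39,0],[44,13],[47,6],[48,0]]
[[4,1],[9,0],[19,20],[32,13],[39,0],[40,12],[44,13],[47,12],[49,0]]
[[4,1],[9,0],[19,20],[32,19],[42,12],[44,13],[47,12],[49,0]]
[[4,1],[9,0],[19,20],[32,19],[42,12],[44,13],[47,12],[49,0]]
[[1,6],[10,0],[19,20],[32,19],[42,12],[44,13],[47,12],[49,0]]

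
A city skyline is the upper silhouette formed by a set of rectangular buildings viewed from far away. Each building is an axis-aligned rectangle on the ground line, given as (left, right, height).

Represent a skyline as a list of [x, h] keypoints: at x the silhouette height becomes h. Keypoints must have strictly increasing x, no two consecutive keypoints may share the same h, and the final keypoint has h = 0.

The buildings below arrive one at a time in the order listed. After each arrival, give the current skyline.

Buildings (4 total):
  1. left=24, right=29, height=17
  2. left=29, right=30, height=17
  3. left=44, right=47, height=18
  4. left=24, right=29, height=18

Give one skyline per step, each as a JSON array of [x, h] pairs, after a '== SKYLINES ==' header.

== SKYLINES ==
[[24,17],[29,0]]
[[24,17],[30,0]]
[[24,17],[30,0],[44,18],[47,0]]
[[24,18],[29,17],[30,0],[44,18],[47,0]]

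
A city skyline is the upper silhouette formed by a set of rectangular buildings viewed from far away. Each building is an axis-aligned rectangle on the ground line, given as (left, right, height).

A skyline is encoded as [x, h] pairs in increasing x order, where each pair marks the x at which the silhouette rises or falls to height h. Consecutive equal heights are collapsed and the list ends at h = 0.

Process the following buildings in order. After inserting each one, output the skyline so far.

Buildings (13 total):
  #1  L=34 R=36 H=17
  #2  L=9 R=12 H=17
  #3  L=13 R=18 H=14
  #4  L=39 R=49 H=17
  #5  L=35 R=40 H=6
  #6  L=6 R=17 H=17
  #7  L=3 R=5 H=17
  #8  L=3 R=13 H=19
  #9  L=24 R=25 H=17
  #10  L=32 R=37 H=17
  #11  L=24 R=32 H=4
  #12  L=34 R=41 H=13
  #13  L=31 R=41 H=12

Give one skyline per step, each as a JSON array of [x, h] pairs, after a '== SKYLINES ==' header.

== SKYLINES ==
[[34,17],[36,0]]
[[9,17],[12,0],[34,17],[36,0]]
[[9,17],[12,0],[13,14],[18,0],[34,17],[36,0]]
[[9,17],[12,0],[13,14],[18,0],[34,17],[36,0],[39,17],[49,0]]
[[9,17],[12,0],[13,14],[18,0],[34,17],[36,6],[39,17],[49,0]]
[[6,17],[17,14],[18,0],[34,17],[36,6],[39,17],[49,0]]
[[3,17],[5,0],[6,17],[17,14],[18,0],[34,17],[36,6],[39,17],[49,0]]
[[3,19],[13,17],[17,14],[18,0],[34,17],[36,6],[39,17],[49,0]]
[[3,19],[13,17],[17,14],[18,0],[24,17],[25,0],[34,17],[36,6],[39,17],[49,0]]
[[3,19],[13,17],[17,14],[18,0],[24,17],[25,0],[32,17],[37,6],[39,17],[49,0]]
[[3,19],[13,17],[17,14],[18,0],[24,17],[25,4],[32,17],[37,6],[39,17],[49,0]]
[[3,19],[13,17],[17,14],[18,0],[24,17],[25,4],[32,17],[37,13],[39,17],[49,0]]
[[3,19],[13,17],[17,14],[18,0],[24,17],[25,4],[31,12],[32,17],[37,13],[39,17],[49,0]]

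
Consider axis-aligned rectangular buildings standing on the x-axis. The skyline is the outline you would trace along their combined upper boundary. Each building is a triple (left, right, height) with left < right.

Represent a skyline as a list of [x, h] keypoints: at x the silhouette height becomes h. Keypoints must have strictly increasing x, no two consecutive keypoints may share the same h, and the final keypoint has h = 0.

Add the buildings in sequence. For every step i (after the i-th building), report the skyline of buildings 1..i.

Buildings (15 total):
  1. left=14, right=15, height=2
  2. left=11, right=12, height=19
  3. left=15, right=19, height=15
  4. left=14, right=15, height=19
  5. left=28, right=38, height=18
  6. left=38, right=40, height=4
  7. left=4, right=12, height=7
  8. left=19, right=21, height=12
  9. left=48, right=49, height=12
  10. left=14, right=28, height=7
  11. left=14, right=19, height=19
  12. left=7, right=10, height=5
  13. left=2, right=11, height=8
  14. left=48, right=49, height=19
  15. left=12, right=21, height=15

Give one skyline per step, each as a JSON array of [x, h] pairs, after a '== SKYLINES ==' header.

== SKYLINES ==
[[14,2],[15,0]]
[[11,19],[12,0],[14,2],[15,0]]
[[11,19],[12,0],[14,2],[15,15],[19,0]]
[[11,19],[12,0],[14,19],[15,15],[19,0]]
[[11,19],[12,0],[14,19],[15,15],[19,0],[28,18],[38,0]]
[[11,19],[12,0],[14,19],[15,15],[19,0],[28,18],[38,4],[40,0]]
[[4,7],[11,19],[12,0],[14,19],[15,15],[19,0],[28,18],[38,4],[40,0]]
[[4,7],[11,19],[12,0],[14,19],[15,15],[19,12],[21,0],[28,18],[38,4],[40,0]]
[[4,7],[11,19],[12,0],[14,19],[15,15],[19,12],[21,0],[28,18],[38,4],[40,0],[48,12],[49,0]]
[[4,7],[11,19],[12,0],[14,19],[15,15],[19,12],[21,7],[28,18],[38,4],[40,0],[48,12],[49,0]]
[[4,7],[11,19],[12,0],[14,19],[19,12],[21,7],[28,18],[38,4],[40,0],[48,12],[49,0]]
[[4,7],[11,19],[12,0],[14,19],[19,12],[21,7],[28,18],[38,4],[40,0],[48,12],[49,0]]
[[2,8],[11,19],[12,0],[14,19],[19,12],[21,7],[28,18],[38,4],[40,0],[48,12],[49,0]]
[[2,8],[11,19],[12,0],[14,19],[19,12],[21,7],[28,18],[38,4],[40,0],[48,19],[49,0]]
[[2,8],[11,19],[12,15],[14,19],[19,15],[21,7],[28,18],[38,4],[40,0],[48,19],[49,0]]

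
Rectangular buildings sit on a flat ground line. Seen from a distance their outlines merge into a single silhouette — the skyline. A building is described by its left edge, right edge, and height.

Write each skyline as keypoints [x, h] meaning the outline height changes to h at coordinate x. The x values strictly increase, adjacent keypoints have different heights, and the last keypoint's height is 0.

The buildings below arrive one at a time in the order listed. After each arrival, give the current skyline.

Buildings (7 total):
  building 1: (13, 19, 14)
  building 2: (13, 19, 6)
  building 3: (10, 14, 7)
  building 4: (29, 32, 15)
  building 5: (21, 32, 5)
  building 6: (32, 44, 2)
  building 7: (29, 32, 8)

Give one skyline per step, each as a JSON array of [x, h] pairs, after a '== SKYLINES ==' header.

== SKYLINES ==
[[13,14],[19,0]]
[[13,14],[19,0]]
[[10,7],[13,14],[19,0]]
[[10,7],[13,14],[19,0],[29,15],[32,0]]
[[10,7],[13,14],[19,0],[21,5],[29,15],[32,0]]
[[10,7],[13,14],[19,0],[21,5],[29,15],[32,2],[44,0]]
[[10,7],[13,14],[19,0],[21,5],[29,15],[32,2],[44,0]]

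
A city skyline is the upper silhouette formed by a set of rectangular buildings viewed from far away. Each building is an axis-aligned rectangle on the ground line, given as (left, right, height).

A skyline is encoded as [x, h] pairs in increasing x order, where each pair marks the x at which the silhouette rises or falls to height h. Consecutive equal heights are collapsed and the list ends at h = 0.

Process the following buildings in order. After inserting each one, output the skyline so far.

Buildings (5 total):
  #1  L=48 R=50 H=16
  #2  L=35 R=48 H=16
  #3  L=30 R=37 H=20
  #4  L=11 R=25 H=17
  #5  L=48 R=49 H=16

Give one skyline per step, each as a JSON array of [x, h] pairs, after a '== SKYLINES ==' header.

== SKYLINES ==
[[48,16],[50,0]]
[[35,16],[50,0]]
[[30,20],[37,16],[50,0]]
[[11,17],[25,0],[30,20],[37,16],[50,0]]
[[11,17],[25,0],[30,20],[37,16],[50,0]]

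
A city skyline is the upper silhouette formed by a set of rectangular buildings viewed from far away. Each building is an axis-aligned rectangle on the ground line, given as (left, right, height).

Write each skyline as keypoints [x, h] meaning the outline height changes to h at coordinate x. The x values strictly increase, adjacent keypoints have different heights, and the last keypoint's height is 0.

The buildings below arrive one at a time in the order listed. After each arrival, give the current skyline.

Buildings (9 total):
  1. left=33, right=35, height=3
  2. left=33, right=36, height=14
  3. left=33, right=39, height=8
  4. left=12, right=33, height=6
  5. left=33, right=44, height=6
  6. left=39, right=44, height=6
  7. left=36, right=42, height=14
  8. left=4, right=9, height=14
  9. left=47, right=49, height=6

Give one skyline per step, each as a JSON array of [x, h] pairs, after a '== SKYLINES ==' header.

== SKYLINES ==
[[33,3],[35,0]]
[[33,14],[36,0]]
[[33,14],[36,8],[39,0]]
[[12,6],[33,14],[36,8],[39,0]]
[[12,6],[33,14],[36,8],[39,6],[44,0]]
[[12,6],[33,14],[36,8],[39,6],[44,0]]
[[12,6],[33,14],[42,6],[44,0]]
[[4,14],[9,0],[12,6],[33,14],[42,6],[44,0]]
[[4,14],[9,0],[12,6],[33,14],[42,6],[44,0],[47,6],[49,0]]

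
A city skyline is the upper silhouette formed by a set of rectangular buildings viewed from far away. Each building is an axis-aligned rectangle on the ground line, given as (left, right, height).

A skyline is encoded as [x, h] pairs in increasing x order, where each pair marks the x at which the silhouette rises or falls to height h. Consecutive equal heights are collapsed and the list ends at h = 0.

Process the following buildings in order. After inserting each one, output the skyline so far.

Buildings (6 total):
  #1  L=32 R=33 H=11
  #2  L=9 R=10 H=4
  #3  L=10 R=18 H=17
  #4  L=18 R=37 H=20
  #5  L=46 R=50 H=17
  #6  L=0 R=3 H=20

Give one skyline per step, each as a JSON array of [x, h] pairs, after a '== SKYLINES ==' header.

== SKYLINES ==
[[32,11],[33,0]]
[[9,4],[10,0],[32,11],[33,0]]
[[9,4],[10,17],[18,0],[32,11],[33,0]]
[[9,4],[10,17],[18,20],[37,0]]
[[9,4],[10,17],[18,20],[37,0],[46,17],[50,0]]
[[0,20],[3,0],[9,4],[10,17],[18,20],[37,0],[46,17],[50,0]]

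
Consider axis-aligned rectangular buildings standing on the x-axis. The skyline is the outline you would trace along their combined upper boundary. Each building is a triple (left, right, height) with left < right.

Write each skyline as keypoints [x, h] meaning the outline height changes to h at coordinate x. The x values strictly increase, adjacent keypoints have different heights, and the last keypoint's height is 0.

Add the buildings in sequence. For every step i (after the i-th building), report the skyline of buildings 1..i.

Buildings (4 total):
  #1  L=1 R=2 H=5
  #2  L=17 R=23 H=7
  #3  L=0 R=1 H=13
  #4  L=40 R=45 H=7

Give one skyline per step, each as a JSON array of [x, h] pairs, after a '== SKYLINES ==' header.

== SKYLINES ==
[[1,5],[2,0]]
[[1,5],[2,0],[17,7],[23,0]]
[[0,13],[1,5],[2,0],[17,7],[23,0]]
[[0,13],[1,5],[2,0],[17,7],[23,0],[40,7],[45,0]]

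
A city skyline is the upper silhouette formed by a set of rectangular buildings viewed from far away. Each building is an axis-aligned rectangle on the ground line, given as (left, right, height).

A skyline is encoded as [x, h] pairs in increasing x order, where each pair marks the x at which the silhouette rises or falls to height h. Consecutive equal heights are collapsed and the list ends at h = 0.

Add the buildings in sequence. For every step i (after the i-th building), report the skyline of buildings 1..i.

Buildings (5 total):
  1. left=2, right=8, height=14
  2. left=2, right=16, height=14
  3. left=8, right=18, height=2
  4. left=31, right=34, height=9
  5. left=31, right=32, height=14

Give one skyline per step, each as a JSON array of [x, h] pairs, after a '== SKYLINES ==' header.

== SKYLINES ==
[[2,14],[8,0]]
[[2,14],[16,0]]
[[2,14],[16,2],[18,0]]
[[2,14],[16,2],[18,0],[31,9],[34,0]]
[[2,14],[16,2],[18,0],[31,14],[32,9],[34,0]]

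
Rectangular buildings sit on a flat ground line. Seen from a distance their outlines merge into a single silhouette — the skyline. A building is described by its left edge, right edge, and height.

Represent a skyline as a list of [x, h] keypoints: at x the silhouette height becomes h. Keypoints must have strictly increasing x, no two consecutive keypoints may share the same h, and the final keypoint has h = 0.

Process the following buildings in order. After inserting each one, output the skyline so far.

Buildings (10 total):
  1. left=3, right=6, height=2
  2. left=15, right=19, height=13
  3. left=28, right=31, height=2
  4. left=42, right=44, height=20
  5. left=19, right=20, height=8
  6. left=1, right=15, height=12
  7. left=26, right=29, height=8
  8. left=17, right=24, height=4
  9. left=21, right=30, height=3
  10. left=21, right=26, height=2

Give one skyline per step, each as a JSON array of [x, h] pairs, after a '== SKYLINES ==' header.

== SKYLINES ==
[[3,2],[6,0]]
[[3,2],[6,0],[15,13],[19,0]]
[[3,2],[6,0],[15,13],[19,0],[28,2],[31,0]]
[[3,2],[6,0],[15,13],[19,0],[28,2],[31,0],[42,20],[44,0]]
[[3,2],[6,0],[15,13],[19,8],[20,0],[28,2],[31,0],[42,20],[44,0]]
[[1,12],[15,13],[19,8],[20,0],[28,2],[31,0],[42,20],[44,0]]
[[1,12],[15,13],[19,8],[20,0],[26,8],[29,2],[31,0],[42,20],[44,0]]
[[1,12],[15,13],[19,8],[20,4],[24,0],[26,8],[29,2],[31,0],[42,20],[44,0]]
[[1,12],[15,13],[19,8],[20,4],[24,3],[26,8],[29,3],[30,2],[31,0],[42,20],[44,0]]
[[1,12],[15,13],[19,8],[20,4],[24,3],[26,8],[29,3],[30,2],[31,0],[42,20],[44,0]]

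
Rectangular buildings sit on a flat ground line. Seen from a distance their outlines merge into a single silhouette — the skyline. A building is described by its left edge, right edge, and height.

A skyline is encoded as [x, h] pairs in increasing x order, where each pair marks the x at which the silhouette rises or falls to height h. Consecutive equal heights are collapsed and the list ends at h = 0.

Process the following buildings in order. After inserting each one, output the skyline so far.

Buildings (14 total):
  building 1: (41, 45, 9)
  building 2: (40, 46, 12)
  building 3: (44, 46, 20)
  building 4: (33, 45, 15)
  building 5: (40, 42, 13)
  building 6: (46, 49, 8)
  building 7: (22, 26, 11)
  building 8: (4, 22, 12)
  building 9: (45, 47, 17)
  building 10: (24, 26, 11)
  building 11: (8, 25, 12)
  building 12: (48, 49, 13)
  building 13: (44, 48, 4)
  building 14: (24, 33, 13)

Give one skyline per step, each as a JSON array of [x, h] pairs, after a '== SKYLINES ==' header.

== SKYLINES ==
[[41,9],[45,0]]
[[40,12],[46,0]]
[[40,12],[44,20],[46,0]]
[[33,15],[44,20],[46,0]]
[[33,15],[44,20],[46,0]]
[[33,15],[44,20],[46,8],[49,0]]
[[22,11],[26,0],[33,15],[44,20],[46,8],[49,0]]
[[4,12],[22,11],[26,0],[33,15],[44,20],[46,8],[49,0]]
[[4,12],[22,11],[26,0],[33,15],[44,20],[46,17],[47,8],[49,0]]
[[4,12],[22,11],[26,0],[33,15],[44,20],[46,17],[47,8],[49,0]]
[[4,12],[25,11],[26,0],[33,15],[44,20],[46,17],[47,8],[49,0]]
[[4,12],[25,11],[26,0],[33,15],[44,20],[46,17],[47,8],[48,13],[49,0]]
[[4,12],[25,11],[26,0],[33,15],[44,20],[46,17],[47,8],[48,13],[49,0]]
[[4,12],[24,13],[33,15],[44,20],[46,17],[47,8],[48,13],[49,0]]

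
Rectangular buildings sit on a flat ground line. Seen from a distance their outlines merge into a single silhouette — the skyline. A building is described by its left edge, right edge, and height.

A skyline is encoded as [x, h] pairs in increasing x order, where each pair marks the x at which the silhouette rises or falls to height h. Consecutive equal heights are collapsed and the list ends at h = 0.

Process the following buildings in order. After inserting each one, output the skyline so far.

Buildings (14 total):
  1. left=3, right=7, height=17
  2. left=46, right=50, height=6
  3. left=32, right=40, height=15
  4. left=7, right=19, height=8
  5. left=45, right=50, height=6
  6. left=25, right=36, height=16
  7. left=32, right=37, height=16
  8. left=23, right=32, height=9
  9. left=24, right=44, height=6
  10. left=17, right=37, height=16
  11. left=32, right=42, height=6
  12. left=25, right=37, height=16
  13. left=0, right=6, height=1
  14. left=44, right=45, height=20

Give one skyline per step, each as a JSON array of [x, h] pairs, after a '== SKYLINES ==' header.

== SKYLINES ==
[[3,17],[7,0]]
[[3,17],[7,0],[46,6],[50,0]]
[[3,17],[7,0],[32,15],[40,0],[46,6],[50,0]]
[[3,17],[7,8],[19,0],[32,15],[40,0],[46,6],[50,0]]
[[3,17],[7,8],[19,0],[32,15],[40,0],[45,6],[50,0]]
[[3,17],[7,8],[19,0],[25,16],[36,15],[40,0],[45,6],[50,0]]
[[3,17],[7,8],[19,0],[25,16],[37,15],[40,0],[45,6],[50,0]]
[[3,17],[7,8],[19,0],[23,9],[25,16],[37,15],[40,0],[45,6],[50,0]]
[[3,17],[7,8],[19,0],[23,9],[25,16],[37,15],[40,6],[44,0],[45,6],[50,0]]
[[3,17],[7,8],[17,16],[37,15],[40,6],[44,0],[45,6],[50,0]]
[[3,17],[7,8],[17,16],[37,15],[40,6],[44,0],[45,6],[50,0]]
[[3,17],[7,8],[17,16],[37,15],[40,6],[44,0],[45,6],[50,0]]
[[0,1],[3,17],[7,8],[17,16],[37,15],[40,6],[44,0],[45,6],[50,0]]
[[0,1],[3,17],[7,8],[17,16],[37,15],[40,6],[44,20],[45,6],[50,0]]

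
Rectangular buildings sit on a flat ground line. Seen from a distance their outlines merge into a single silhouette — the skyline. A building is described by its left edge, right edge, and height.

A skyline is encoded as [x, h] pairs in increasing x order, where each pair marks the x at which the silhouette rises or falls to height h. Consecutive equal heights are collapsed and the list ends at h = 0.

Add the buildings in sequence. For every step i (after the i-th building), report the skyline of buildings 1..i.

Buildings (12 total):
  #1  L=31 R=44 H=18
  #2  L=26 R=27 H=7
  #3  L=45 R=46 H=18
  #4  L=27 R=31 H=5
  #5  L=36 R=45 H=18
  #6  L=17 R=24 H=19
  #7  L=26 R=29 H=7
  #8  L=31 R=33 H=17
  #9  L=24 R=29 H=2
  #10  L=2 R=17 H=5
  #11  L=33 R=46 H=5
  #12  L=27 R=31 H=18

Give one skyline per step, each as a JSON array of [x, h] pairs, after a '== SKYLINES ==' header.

== SKYLINES ==
[[31,18],[44,0]]
[[26,7],[27,0],[31,18],[44,0]]
[[26,7],[27,0],[31,18],[44,0],[45,18],[46,0]]
[[26,7],[27,5],[31,18],[44,0],[45,18],[46,0]]
[[26,7],[27,5],[31,18],[46,0]]
[[17,19],[24,0],[26,7],[27,5],[31,18],[46,0]]
[[17,19],[24,0],[26,7],[29,5],[31,18],[46,0]]
[[17,19],[24,0],[26,7],[29,5],[31,18],[46,0]]
[[17,19],[24,2],[26,7],[29,5],[31,18],[46,0]]
[[2,5],[17,19],[24,2],[26,7],[29,5],[31,18],[46,0]]
[[2,5],[17,19],[24,2],[26,7],[29,5],[31,18],[46,0]]
[[2,5],[17,19],[24,2],[26,7],[27,18],[46,0]]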